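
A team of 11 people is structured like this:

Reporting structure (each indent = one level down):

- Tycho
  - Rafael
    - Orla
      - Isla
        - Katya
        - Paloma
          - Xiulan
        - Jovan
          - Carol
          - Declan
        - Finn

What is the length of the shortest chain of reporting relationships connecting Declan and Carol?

2

Declan is 1 level below Jovan, and Carol is 1 level below Jovan (their lowest common manager). The shortest path runs up from Declan to Jovan and back down to Carol: 1 + 1 = 2 links.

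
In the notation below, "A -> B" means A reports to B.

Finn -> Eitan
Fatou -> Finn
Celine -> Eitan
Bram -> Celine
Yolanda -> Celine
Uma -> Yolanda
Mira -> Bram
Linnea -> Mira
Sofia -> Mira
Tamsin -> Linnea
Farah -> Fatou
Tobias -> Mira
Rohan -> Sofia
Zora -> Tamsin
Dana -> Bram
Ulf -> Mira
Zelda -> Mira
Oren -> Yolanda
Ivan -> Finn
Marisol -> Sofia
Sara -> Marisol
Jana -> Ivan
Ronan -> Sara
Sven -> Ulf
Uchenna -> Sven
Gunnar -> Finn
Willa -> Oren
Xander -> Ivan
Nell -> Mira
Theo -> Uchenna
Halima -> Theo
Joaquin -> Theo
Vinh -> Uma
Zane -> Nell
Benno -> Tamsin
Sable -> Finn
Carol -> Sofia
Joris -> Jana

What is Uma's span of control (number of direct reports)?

Uma directly manages Vinh. That is 1 direct report.

1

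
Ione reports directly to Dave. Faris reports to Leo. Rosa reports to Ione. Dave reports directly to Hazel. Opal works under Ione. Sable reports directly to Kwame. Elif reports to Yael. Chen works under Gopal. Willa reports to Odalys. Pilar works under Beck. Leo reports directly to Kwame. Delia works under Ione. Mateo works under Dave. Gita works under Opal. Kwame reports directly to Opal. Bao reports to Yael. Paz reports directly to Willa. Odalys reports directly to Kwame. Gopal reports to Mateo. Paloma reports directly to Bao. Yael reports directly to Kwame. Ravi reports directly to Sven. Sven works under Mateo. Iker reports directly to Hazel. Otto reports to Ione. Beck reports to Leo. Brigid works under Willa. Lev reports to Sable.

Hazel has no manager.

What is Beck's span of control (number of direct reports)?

Beck directly manages Pilar. That is 1 direct report.

1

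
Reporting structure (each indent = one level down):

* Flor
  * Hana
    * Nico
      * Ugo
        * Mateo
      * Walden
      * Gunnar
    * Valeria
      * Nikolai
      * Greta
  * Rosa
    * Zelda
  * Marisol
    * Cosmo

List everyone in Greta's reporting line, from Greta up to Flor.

Greta reports to Valeria. Valeria reports to Hana. Hana reports to Flor. Flor is at the top.

Greta -> Valeria -> Hana -> Flor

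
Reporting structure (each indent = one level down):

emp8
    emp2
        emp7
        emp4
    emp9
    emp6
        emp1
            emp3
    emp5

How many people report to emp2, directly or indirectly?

2

emp2 directly manages emp7, emp4. emp7 has no reports. emp4 has no reports. So emp2's organization is 2 direct reports plus everyone under them: 1 + 1 = 2.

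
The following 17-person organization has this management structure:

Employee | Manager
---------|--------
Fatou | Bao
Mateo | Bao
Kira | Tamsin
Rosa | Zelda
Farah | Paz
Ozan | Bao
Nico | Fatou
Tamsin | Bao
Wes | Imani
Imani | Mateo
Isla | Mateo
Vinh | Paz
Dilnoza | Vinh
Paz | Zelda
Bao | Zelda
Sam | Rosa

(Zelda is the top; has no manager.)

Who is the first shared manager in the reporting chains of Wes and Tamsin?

Bao

Wes's chain of managers is Imani, Mateo, Bao, Zelda. Tamsin's chain of managers is Bao, Zelda. The first manager that appears in both chains is Bao.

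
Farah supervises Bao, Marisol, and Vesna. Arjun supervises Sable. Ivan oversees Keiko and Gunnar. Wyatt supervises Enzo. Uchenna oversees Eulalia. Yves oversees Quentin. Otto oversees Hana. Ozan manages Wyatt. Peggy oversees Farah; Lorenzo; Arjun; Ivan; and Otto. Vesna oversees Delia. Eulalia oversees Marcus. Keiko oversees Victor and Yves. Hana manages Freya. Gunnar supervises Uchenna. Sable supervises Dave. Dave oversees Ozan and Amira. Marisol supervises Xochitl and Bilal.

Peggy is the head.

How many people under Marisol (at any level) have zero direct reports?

The people in Marisol's organization with no one reporting to them are Xochitl, Bilal. That is 2.

2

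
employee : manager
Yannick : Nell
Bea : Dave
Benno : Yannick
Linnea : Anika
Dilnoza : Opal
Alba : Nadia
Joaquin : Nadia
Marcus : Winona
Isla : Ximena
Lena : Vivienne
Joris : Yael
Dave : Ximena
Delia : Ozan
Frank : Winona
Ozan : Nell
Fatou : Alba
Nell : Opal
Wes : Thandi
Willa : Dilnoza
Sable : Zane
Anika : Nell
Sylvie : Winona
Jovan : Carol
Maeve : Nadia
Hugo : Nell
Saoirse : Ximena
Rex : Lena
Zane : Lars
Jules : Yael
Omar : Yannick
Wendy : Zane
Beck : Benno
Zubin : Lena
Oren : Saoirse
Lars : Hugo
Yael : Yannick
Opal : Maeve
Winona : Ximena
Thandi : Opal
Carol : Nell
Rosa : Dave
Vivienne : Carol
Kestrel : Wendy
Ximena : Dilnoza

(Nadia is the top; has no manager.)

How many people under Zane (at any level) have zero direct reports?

2

The people in Zane's organization with no one reporting to them are Sable, Kestrel. That is 2.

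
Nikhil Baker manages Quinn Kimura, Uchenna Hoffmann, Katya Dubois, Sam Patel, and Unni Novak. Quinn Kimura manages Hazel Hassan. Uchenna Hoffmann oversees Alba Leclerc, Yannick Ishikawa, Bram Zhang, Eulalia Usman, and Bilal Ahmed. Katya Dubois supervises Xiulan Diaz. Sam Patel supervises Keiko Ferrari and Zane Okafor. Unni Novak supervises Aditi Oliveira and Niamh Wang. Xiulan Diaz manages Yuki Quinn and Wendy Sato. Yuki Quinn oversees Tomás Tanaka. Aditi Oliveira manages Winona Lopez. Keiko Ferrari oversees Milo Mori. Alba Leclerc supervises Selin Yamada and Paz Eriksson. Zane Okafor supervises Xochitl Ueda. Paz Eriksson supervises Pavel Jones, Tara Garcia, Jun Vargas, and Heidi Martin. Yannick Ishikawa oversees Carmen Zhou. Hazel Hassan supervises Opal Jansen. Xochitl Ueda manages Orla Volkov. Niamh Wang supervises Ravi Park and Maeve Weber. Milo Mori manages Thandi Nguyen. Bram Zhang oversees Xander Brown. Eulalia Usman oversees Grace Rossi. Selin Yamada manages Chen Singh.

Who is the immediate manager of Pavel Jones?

Pavel Jones reports directly to Paz Eriksson.

Paz Eriksson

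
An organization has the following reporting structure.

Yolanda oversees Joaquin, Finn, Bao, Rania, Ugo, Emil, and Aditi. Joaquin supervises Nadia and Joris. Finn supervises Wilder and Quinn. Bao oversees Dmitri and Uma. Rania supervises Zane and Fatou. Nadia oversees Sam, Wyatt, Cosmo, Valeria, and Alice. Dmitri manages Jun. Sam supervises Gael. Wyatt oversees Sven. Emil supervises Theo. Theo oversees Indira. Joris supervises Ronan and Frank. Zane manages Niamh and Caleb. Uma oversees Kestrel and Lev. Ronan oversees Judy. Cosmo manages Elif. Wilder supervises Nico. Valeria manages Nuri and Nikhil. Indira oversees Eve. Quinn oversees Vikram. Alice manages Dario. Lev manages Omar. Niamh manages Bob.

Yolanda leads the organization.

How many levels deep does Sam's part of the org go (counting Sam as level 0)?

1

The longest chain under Sam runs Sam → Gael, which is 1 level below Sam.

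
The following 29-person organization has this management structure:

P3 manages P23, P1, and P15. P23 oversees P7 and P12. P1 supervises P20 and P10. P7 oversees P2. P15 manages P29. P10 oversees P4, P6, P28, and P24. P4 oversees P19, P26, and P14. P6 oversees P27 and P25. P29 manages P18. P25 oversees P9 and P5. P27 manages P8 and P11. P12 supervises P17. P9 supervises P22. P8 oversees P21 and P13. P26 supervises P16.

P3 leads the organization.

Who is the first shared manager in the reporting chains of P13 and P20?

P13's chain of managers is P8, P27, P6, P10, P1, P3. P20's chain of managers is P1, P3. The first manager that appears in both chains is P1.

P1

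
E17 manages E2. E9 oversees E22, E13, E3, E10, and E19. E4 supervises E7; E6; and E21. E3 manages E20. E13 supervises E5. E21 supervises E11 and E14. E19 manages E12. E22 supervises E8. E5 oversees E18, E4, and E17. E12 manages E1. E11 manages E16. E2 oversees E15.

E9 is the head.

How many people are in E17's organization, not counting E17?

2

E17 directly manages E2. Under E2: E15 (1). That's 2 in total.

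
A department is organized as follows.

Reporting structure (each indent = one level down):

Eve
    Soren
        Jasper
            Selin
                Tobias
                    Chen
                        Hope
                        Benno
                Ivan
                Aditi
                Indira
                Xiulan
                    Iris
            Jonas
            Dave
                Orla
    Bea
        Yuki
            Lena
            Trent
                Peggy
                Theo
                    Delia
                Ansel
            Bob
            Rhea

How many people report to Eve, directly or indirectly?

Eve directly manages Soren, Bea. Under Soren: Jasper, Dave, Orla, Jonas, Selin, Xiulan, Iris, Indira, Aditi, Ivan, Tobias, Chen, Benno, Hope (14). Under Bea: Yuki, Rhea, Bob, Trent, Ansel, Theo, Delia, Peggy, Lena (9). So Eve's organization is 2 direct reports plus everyone under them: 15 + 10 = 25.

25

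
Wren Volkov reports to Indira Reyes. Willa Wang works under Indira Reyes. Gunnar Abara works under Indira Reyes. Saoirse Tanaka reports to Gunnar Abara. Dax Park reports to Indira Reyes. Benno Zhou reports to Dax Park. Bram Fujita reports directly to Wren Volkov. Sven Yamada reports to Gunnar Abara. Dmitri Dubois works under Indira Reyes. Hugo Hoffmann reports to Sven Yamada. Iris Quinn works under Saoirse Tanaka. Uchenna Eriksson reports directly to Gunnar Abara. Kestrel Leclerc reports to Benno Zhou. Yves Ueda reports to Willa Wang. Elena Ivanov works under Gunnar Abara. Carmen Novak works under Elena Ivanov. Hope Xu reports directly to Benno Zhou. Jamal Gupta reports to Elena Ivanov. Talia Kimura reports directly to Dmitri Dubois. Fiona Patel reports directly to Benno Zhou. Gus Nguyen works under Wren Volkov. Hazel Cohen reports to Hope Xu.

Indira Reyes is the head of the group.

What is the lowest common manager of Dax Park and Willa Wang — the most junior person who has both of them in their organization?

Dax Park's chain of managers is Indira Reyes. Willa Wang's chain of managers is Indira Reyes. The first manager that appears in both chains is Indira Reyes.

Indira Reyes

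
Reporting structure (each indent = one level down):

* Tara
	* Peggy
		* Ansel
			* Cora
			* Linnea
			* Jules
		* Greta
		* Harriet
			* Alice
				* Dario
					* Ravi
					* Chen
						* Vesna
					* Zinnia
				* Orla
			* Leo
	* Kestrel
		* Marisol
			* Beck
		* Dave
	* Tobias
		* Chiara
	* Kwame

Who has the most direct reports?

Direct-report counts: Tara has 4; Tobias has 1; Kestrel has 2; Marisol has 1; Peggy has 3; Harriet has 2; Alice has 2; Dario has 3; Chen has 1; Ansel has 3. The largest is 4, held by Tara.

Tara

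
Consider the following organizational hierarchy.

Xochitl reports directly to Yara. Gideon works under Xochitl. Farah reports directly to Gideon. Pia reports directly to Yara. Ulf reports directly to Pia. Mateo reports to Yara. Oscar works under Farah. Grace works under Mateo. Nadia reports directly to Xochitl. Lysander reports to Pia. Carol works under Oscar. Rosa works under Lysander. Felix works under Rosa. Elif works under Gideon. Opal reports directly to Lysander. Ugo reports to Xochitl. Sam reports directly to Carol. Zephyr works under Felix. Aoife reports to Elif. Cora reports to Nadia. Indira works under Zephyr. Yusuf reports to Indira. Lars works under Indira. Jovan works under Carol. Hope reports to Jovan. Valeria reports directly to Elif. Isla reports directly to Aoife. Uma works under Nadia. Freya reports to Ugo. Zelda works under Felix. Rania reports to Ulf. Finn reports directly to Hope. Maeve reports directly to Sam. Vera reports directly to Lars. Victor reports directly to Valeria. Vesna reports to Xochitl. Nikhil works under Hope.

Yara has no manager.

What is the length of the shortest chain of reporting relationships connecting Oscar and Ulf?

6

Oscar is 4 levels below Yara, and Ulf is 2 levels below Yara (their lowest common manager). The shortest path runs up from Oscar to Yara and back down to Ulf: 4 + 2 = 6 links.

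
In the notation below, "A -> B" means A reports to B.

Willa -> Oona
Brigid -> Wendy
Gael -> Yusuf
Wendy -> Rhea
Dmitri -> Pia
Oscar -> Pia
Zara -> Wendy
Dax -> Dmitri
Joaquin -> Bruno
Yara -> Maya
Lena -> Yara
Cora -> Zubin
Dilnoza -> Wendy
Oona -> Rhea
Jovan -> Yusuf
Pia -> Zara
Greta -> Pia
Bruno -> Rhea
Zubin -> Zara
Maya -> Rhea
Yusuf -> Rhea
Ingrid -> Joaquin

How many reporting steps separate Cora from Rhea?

4

Chain from Cora up to Rhea: Cora → Zubin → Zara → Wendy → Rhea. That is 4 steps up, so Cora is 4 levels below Rhea.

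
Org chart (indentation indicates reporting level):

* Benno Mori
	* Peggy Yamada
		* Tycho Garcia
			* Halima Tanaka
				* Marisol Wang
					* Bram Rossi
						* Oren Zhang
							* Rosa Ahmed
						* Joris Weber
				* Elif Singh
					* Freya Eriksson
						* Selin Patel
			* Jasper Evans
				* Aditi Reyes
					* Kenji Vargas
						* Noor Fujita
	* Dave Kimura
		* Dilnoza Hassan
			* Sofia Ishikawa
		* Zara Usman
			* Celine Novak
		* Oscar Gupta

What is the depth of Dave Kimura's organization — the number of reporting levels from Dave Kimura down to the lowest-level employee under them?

2

The longest chain under Dave Kimura runs Dave Kimura → Zara Usman → Celine Novak, which is 2 levels below Dave Kimura.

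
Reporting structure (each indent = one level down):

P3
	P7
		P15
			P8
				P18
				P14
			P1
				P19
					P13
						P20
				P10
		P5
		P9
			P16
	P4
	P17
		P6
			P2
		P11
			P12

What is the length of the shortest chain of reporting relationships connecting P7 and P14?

3

P14 is in P7's organization: the chain from P14 up to P7 is P14 → P8 → P15 → P7, which is 3 links.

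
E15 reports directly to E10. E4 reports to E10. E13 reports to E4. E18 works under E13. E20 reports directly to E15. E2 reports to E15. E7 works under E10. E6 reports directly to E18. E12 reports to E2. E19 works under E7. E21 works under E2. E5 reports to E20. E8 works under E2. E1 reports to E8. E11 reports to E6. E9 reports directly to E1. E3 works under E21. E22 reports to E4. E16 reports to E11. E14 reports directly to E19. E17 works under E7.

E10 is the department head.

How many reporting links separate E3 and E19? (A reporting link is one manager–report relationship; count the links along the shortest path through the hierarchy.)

6

E3 is 4 levels below E10, and E19 is 2 levels below E10 (their lowest common manager). The shortest path runs up from E3 to E10 and back down to E19: 4 + 2 = 6 links.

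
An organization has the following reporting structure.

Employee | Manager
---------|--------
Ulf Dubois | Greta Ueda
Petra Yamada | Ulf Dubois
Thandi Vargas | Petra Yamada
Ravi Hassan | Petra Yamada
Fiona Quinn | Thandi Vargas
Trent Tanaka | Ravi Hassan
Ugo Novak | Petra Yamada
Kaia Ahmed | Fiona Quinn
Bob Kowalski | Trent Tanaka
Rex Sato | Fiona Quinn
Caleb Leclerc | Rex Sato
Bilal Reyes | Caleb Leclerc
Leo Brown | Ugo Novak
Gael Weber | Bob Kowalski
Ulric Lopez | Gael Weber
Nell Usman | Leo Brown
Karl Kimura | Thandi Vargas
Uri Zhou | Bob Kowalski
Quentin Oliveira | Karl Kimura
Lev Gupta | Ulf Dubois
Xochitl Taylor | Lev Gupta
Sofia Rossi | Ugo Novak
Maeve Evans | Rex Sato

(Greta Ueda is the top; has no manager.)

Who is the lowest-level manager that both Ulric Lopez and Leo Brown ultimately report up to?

Petra Yamada

Ulric Lopez's chain of managers is Gael Weber, Bob Kowalski, Trent Tanaka, Ravi Hassan, Petra Yamada, Ulf Dubois, Greta Ueda. Leo Brown's chain of managers is Ugo Novak, Petra Yamada, Ulf Dubois, Greta Ueda. The first manager that appears in both chains is Petra Yamada.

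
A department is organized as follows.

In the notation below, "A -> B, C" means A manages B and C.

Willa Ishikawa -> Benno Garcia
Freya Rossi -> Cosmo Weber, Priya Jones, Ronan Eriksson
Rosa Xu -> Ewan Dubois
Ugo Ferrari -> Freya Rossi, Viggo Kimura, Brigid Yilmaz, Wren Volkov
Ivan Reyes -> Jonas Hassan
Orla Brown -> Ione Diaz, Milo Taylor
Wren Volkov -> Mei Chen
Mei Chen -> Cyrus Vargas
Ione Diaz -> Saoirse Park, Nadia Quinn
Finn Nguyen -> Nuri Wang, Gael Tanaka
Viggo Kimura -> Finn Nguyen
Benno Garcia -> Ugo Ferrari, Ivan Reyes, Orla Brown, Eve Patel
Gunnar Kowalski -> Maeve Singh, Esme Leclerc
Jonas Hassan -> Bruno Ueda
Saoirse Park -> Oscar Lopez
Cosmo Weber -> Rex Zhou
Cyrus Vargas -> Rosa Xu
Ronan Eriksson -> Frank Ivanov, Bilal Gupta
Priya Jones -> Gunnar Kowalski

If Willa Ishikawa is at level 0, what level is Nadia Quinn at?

Chain from Nadia Quinn up to Willa Ishikawa: Nadia Quinn → Ione Diaz → Orla Brown → Benno Garcia → Willa Ishikawa. That is 4 steps up, so Nadia Quinn is 4 levels below Willa Ishikawa.

4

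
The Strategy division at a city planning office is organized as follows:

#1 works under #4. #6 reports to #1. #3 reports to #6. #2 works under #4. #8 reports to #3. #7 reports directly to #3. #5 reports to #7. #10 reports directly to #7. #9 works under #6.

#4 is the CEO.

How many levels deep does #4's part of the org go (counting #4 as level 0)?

5

The longest chain under #4 runs #4 → #1 → #6 → #3 → #7 → #10, which is 5 levels below #4.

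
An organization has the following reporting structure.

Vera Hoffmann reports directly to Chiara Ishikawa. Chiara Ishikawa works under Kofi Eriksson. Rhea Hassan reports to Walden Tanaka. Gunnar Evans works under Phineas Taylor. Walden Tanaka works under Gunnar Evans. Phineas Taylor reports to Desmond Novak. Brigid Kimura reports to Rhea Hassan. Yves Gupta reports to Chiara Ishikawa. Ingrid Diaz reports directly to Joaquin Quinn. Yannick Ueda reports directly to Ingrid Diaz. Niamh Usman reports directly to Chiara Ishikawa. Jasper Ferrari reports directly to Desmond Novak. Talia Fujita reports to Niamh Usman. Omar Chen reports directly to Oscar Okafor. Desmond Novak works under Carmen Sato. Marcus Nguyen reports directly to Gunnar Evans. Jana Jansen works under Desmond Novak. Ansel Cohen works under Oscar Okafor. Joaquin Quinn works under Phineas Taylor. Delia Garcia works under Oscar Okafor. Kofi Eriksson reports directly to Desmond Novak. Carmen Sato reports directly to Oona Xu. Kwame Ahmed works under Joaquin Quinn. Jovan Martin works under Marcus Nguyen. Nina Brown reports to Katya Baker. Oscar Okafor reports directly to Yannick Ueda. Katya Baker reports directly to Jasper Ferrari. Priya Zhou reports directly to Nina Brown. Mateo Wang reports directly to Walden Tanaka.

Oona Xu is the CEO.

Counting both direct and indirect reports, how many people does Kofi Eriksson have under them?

5

Kofi Eriksson directly manages Chiara Ishikawa. Under Chiara Ishikawa: Vera Hoffmann, Yves Gupta, Niamh Usman, Talia Fujita (4). That's 5 in total.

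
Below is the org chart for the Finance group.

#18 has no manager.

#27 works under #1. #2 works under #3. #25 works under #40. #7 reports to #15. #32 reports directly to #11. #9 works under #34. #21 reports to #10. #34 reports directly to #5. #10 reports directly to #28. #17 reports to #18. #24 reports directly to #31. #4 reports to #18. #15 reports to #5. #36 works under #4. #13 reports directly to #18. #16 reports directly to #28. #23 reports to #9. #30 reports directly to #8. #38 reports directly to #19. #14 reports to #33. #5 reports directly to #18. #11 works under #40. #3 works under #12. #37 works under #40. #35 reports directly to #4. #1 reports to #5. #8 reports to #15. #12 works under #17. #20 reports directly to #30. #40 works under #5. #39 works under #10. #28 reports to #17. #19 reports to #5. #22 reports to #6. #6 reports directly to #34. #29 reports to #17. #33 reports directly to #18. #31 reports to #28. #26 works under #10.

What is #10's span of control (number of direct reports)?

3

#10 directly manages #39, #26, #21. That is 3 direct reports.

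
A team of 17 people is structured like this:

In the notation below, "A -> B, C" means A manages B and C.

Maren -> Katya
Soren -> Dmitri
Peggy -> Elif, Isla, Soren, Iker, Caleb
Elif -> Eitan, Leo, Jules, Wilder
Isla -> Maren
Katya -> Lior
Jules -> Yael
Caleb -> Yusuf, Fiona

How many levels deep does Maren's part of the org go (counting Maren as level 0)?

The longest chain under Maren runs Maren → Katya → Lior, which is 2 levels below Maren.

2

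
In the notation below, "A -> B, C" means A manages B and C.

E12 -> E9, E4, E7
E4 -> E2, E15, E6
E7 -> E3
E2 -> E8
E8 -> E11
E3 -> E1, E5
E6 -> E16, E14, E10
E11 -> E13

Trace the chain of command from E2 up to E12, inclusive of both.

E2 reports to E4. E4 reports to E12. E12 is at the top.

E2 -> E4 -> E12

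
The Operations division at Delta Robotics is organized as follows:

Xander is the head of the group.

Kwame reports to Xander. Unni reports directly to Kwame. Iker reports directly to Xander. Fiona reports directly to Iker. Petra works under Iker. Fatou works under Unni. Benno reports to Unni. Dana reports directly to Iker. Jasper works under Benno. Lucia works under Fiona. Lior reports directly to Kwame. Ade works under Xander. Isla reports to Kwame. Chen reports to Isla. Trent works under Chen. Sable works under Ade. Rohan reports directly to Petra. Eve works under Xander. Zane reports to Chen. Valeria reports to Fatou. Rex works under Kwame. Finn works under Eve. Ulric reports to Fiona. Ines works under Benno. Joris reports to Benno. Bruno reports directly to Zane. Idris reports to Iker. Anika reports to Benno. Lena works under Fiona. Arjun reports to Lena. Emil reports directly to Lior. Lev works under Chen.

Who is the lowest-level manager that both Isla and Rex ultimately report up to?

Isla's chain of managers is Kwame, Xander. Rex's chain of managers is Kwame, Xander. The first manager that appears in both chains is Kwame.

Kwame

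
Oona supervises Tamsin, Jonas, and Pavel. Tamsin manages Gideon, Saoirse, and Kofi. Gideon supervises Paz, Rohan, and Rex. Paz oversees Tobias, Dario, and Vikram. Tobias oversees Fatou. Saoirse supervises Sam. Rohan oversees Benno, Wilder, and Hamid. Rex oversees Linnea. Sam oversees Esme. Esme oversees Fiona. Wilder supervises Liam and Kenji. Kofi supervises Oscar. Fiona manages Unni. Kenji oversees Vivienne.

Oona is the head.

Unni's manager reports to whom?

Unni reports to Fiona, and Fiona reports to Esme. So Unni's skip-level manager is Esme.

Esme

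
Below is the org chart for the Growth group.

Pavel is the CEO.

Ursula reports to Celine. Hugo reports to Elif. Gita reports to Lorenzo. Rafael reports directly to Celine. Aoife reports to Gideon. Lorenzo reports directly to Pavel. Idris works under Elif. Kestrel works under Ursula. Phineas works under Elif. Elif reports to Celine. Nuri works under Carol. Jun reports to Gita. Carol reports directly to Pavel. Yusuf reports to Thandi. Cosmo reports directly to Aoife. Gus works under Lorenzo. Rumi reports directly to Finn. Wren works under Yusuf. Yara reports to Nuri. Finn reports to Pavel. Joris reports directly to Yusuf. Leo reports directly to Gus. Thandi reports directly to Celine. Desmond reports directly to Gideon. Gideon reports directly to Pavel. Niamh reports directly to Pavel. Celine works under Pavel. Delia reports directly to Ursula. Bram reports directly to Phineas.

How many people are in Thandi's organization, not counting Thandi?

3

Thandi directly manages Yusuf. Under Yusuf: Joris, Wren (2). That's 3 in total.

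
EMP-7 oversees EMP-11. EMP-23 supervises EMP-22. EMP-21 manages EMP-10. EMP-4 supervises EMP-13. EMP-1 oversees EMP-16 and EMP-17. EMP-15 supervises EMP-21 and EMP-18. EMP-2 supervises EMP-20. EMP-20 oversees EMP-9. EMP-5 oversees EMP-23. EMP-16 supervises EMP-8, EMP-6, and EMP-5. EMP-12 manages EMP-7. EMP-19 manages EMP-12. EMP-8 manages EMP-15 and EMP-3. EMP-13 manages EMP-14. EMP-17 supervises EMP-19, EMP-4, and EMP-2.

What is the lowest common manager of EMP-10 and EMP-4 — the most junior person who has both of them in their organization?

EMP-10's chain of managers is EMP-21, EMP-15, EMP-8, EMP-16, EMP-1. EMP-4's chain of managers is EMP-17, EMP-1. The first manager that appears in both chains is EMP-1.

EMP-1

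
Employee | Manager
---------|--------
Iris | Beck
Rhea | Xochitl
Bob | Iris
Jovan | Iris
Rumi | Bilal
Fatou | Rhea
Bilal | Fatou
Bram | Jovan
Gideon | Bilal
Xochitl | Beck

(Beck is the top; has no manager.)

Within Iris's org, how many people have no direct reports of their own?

The people in Iris's organization with no one reporting to them are Bob, Bram. That is 2.

2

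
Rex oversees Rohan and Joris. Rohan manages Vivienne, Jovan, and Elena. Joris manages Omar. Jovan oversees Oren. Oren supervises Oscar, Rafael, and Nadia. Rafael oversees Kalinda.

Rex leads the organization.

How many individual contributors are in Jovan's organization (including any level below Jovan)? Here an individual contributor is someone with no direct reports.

The people in Jovan's organization with no one reporting to them are Nadia, Kalinda, Oscar. That is 3.

3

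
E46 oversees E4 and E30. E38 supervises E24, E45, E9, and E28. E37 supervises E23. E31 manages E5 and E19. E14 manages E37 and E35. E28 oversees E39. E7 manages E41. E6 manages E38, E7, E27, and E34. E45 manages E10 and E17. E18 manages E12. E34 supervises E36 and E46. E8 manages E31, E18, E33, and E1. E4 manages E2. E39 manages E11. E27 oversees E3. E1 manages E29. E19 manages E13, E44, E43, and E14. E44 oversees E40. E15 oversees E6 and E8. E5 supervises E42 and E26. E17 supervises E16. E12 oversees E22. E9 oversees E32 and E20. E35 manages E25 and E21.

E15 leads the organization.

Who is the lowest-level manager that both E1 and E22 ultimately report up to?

E1's chain of managers is E8, E15. E22's chain of managers is E12, E18, E8, E15. The first manager that appears in both chains is E8.

E8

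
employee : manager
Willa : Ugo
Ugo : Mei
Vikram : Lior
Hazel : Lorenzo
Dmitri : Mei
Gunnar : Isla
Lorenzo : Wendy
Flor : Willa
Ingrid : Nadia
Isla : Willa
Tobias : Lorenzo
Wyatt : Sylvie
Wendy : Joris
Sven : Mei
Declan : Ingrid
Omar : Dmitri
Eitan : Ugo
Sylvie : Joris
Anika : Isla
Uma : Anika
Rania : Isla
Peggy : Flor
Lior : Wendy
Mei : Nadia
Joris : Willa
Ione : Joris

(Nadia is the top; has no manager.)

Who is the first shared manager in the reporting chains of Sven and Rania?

Sven's chain of managers is Mei, Nadia. Rania's chain of managers is Isla, Willa, Ugo, Mei, Nadia. The first manager that appears in both chains is Mei.

Mei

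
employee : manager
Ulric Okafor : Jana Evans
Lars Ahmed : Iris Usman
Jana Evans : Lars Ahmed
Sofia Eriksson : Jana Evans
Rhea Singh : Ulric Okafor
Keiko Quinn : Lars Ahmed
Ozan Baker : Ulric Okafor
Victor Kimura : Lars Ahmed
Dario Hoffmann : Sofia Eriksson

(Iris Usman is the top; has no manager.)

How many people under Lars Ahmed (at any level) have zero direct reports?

5

The people in Lars Ahmed's organization with no one reporting to them are Victor Kimura, Dario Hoffmann, Rhea Singh, Ozan Baker, Keiko Quinn. That is 5.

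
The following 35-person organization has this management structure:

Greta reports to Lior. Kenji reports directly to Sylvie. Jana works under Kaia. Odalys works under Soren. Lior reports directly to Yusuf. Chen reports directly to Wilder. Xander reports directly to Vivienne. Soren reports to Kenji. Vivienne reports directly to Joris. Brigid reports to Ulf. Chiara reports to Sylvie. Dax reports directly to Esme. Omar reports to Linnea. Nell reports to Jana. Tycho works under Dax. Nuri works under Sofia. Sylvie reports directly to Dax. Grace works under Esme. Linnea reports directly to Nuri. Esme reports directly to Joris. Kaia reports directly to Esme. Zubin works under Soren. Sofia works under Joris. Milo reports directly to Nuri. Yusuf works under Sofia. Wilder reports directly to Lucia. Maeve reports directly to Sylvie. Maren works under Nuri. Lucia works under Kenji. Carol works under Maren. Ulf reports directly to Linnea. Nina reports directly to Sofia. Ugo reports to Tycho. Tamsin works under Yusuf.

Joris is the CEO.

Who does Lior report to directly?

Lior reports directly to Yusuf.

Yusuf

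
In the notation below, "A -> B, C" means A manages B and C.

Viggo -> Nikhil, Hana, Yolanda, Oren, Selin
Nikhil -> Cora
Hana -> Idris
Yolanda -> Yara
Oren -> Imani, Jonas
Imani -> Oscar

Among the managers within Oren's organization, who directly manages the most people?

Oren

Direct-report counts within Oren's organization: Oren has 2; Imani has 1. The largest is 2, held by Oren.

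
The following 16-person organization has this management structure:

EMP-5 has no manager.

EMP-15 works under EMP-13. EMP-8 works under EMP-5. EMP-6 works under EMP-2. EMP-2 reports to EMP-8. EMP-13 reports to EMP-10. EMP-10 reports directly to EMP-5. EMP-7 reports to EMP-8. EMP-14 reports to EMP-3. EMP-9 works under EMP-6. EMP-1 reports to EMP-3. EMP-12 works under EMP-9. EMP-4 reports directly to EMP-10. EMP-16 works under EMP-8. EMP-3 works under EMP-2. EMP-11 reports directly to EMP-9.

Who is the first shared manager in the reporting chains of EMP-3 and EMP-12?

EMP-2

EMP-3's chain of managers is EMP-2, EMP-8, EMP-5. EMP-12's chain of managers is EMP-9, EMP-6, EMP-2, EMP-8, EMP-5. The first manager that appears in both chains is EMP-2.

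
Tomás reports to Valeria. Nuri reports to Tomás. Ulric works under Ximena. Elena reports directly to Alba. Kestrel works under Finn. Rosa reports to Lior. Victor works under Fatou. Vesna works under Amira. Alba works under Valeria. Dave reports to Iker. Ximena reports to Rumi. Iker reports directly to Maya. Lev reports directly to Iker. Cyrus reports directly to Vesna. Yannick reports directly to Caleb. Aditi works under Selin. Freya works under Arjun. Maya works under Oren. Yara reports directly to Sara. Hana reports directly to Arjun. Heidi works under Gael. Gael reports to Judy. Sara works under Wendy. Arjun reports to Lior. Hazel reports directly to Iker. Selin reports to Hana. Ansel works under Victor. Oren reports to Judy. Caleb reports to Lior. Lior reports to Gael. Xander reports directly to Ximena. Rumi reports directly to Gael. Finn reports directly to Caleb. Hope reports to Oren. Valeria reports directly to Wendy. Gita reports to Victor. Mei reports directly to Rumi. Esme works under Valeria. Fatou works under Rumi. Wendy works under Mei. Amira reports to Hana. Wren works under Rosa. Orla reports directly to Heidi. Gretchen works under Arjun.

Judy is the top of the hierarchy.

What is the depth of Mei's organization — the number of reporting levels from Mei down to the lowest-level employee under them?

The longest chain under Mei runs Mei → Wendy → Valeria → Tomás → Nuri, which is 4 levels below Mei.

4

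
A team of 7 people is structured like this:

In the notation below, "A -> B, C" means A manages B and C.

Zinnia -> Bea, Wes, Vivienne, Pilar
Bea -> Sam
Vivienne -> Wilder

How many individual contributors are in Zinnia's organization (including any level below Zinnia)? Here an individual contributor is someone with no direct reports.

The people in Zinnia's organization with no one reporting to them are Pilar, Wilder, Wes, Sam. That is 4.

4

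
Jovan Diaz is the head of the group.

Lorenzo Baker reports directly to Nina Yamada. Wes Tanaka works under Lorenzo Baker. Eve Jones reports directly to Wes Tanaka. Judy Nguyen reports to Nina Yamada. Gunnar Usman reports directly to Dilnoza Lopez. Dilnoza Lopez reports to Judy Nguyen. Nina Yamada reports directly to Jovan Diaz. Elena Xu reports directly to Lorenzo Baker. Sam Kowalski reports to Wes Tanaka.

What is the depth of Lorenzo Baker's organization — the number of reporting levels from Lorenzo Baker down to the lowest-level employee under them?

The longest chain under Lorenzo Baker runs Lorenzo Baker → Wes Tanaka → Eve Jones, which is 2 levels below Lorenzo Baker.

2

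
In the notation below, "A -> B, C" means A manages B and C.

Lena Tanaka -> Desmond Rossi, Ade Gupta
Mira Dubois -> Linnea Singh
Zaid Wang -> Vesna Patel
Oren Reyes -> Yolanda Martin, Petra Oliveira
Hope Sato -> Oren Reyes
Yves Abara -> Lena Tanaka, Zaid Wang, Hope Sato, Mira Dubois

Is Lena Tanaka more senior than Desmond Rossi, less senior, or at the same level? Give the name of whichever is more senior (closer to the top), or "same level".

Lena Tanaka

Lena Tanaka is 1 level below Yves Abara; Desmond Rossi is 2. Lena Tanaka is higher.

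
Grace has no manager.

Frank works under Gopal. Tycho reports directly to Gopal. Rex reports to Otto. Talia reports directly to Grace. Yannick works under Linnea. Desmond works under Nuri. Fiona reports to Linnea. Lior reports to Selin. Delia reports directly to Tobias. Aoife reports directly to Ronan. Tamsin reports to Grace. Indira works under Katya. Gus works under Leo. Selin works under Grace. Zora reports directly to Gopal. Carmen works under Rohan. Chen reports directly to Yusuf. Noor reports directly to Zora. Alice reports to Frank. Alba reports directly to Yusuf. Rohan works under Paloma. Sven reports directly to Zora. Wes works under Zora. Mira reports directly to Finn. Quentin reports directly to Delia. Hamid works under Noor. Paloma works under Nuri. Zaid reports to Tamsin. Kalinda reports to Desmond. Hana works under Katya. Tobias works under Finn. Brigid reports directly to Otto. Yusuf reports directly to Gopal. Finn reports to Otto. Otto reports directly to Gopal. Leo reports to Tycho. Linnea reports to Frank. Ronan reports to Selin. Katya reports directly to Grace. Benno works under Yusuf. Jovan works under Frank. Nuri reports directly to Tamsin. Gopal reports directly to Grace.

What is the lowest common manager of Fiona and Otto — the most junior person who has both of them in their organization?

Gopal

Fiona's chain of managers is Linnea, Frank, Gopal, Grace. Otto's chain of managers is Gopal, Grace. The first manager that appears in both chains is Gopal.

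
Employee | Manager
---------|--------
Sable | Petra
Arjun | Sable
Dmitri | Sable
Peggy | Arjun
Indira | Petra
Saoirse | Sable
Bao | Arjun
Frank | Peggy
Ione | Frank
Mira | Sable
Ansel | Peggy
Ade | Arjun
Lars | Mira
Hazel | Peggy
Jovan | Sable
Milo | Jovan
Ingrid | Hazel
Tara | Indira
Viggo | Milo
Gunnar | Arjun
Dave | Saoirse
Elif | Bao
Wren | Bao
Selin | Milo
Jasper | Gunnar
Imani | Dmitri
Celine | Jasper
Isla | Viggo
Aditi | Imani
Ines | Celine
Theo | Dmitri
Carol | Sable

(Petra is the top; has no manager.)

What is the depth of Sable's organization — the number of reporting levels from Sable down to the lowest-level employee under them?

The longest chain under Sable runs Sable → Arjun → Gunnar → Jasper → Celine → Ines, which is 5 levels below Sable.

5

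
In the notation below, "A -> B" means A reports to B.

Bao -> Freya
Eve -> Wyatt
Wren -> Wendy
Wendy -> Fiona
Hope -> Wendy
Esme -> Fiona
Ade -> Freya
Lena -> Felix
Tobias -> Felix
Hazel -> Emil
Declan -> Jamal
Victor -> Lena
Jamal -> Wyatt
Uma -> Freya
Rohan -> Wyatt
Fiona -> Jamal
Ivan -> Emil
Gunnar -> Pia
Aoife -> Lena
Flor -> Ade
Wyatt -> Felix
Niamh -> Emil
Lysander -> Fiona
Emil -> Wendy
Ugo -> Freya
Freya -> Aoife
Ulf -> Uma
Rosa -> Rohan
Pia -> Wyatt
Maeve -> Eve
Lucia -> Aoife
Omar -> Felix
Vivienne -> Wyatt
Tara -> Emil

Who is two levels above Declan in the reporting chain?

Declan reports to Jamal, and Jamal reports to Wyatt. So Declan's skip-level manager is Wyatt.

Wyatt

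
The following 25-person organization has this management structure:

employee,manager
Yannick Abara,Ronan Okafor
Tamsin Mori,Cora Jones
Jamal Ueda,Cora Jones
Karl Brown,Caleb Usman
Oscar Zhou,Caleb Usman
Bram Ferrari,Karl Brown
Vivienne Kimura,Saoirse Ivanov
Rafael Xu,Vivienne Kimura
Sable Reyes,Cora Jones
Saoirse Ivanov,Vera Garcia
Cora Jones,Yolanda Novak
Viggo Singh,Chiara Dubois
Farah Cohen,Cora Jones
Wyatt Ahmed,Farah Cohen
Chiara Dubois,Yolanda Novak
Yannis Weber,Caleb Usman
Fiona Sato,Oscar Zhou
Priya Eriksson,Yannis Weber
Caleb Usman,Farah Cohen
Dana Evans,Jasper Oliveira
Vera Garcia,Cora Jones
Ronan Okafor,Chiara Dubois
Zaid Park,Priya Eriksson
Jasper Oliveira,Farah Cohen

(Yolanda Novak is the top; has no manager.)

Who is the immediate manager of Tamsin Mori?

Cora Jones

Tamsin Mori reports directly to Cora Jones.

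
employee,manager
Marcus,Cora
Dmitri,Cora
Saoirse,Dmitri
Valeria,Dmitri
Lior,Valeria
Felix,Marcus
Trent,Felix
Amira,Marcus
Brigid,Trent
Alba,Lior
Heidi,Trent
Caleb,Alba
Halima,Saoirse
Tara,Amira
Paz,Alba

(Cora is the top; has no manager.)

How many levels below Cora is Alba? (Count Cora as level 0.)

Chain from Alba up to Cora: Alba → Lior → Valeria → Dmitri → Cora. That is 4 steps up, so Alba is 4 levels below Cora.

4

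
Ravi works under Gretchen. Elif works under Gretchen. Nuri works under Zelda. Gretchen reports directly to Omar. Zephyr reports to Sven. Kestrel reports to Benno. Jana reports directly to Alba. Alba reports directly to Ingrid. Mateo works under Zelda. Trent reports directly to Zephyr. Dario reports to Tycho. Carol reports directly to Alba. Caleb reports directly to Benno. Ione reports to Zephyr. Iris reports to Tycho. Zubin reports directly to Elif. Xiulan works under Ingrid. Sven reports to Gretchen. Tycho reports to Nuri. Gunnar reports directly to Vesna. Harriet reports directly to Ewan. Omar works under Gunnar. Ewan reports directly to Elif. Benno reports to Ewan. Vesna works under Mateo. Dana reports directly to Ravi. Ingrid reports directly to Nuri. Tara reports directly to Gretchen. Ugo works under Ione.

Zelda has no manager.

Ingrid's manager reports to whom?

Zelda

Ingrid reports to Nuri, and Nuri reports to Zelda. So Ingrid's skip-level manager is Zelda.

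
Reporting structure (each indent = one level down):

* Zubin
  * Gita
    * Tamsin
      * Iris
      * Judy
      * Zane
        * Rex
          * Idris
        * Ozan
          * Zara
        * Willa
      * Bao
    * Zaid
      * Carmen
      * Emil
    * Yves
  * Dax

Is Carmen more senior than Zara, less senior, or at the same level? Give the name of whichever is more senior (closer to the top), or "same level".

Carmen is 3 levels below Zubin; Zara is 5. Carmen is higher.

Carmen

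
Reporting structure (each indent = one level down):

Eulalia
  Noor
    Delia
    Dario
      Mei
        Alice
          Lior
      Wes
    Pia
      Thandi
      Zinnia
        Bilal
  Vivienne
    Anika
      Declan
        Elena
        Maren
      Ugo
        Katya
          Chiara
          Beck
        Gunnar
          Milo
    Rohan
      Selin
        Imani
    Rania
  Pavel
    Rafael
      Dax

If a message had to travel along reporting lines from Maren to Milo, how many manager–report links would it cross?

5

Maren is 2 levels below Anika, and Milo is 3 levels below Anika (their lowest common manager). The shortest path runs up from Maren to Anika and back down to Milo: 2 + 3 = 5 links.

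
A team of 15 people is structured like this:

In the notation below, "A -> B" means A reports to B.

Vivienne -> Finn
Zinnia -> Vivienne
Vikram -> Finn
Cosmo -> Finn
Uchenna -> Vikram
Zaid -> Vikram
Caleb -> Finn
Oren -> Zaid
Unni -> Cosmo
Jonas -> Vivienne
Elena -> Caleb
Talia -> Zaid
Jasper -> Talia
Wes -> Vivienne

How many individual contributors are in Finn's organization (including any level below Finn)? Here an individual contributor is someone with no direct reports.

The people in Finn's organization with no one reporting to them are Elena, Unni, Jasper, Oren, Uchenna, Wes, Jonas, Zinnia. That is 8.

8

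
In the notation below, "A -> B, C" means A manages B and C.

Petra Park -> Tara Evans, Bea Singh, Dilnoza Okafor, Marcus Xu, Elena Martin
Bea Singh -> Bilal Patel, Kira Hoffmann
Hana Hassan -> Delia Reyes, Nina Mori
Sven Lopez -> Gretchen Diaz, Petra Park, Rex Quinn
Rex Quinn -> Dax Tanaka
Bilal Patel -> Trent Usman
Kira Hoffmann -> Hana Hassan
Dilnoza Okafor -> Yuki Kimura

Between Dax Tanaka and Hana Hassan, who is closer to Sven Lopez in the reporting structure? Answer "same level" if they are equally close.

Dax Tanaka is 2 levels below Sven Lopez; Hana Hassan is 4. Dax Tanaka is higher.

Dax Tanaka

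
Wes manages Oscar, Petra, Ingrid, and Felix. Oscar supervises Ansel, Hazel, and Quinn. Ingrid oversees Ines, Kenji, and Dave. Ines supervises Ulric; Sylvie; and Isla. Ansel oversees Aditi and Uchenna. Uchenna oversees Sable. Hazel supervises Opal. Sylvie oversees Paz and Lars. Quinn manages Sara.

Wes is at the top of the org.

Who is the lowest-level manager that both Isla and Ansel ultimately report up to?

Wes

Isla's chain of managers is Ines, Ingrid, Wes. Ansel's chain of managers is Oscar, Wes. The first manager that appears in both chains is Wes.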